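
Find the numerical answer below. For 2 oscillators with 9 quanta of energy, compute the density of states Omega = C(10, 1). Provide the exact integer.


Step 1: Use binomial coefficient C(10, 1)
Step 2: Numerator = 10! / 9!
Step 3: Denominator = 1!
Step 4: Omega = 10

10


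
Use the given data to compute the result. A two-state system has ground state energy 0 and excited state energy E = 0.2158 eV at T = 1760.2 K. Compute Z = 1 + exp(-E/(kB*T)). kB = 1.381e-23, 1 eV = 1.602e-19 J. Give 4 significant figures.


Step 1: Compute beta*E = E*eV/(kB*T) = 0.2158*1.602e-19/(1.381e-23*1760.2) = 1.422
Step 2: exp(-beta*E) = exp(-1.422) = 0.2412
Step 3: Z = 1 + 0.2412 = 1.241

1.241


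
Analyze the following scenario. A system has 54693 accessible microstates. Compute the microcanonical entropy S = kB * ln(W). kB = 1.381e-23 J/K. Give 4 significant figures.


Step 1: ln(W) = ln(54693) = 10.91
Step 2: S = kB * ln(W) = 1.381e-23 * 10.91
Step 3: S = 1.507e-22 J/K

1.507e-22


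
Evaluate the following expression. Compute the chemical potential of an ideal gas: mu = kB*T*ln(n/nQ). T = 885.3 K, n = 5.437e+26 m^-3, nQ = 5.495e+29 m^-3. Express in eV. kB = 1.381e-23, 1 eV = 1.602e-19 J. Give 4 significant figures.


Step 1: n/nQ = 5.437e+26/5.495e+29 = 0.0009894
Step 2: ln(n/nQ) = -6.918
Step 3: mu = kB*T*ln(n/nQ) = 1.223e-20*-6.918 = -8.458e-20 J
Step 4: Convert to eV: -8.458e-20/1.602e-19 = -0.528 eV

-0.528


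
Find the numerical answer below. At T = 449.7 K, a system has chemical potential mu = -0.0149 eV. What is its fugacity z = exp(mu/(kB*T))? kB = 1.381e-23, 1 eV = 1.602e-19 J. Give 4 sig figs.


Step 1: Convert mu to Joules: -0.0149*1.602e-19 = -2.387e-21 J
Step 2: kB*T = 1.381e-23*449.7 = 6.21e-21 J
Step 3: mu/(kB*T) = -0.3844
Step 4: z = exp(-0.3844) = 0.6809

0.6809


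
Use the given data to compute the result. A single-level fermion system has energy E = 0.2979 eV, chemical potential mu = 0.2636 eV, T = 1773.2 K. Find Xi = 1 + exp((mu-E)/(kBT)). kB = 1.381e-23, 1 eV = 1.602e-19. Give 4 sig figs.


Step 1: (mu - E) = 0.2636 - 0.2979 = -0.0343 eV
Step 2: x = (mu-E)*eV/(kB*T) = -0.0343*1.602e-19/(1.381e-23*1773.2) = -0.2244
Step 3: exp(x) = 0.799
Step 4: Xi = 1 + 0.799 = 1.799

1.799


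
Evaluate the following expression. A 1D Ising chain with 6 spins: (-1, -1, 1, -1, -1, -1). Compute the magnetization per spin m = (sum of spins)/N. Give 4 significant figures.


Step 1: Count up spins (+1): 1, down spins (-1): 5
Step 2: Total magnetization M = 1 - 5 = -4
Step 3: m = M/N = -4/6 = -0.6667

-0.6667


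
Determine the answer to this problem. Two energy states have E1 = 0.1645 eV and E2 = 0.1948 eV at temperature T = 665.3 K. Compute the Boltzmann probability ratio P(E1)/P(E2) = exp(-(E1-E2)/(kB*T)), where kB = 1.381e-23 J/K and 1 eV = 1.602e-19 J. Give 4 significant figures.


Step 1: Compute energy difference dE = E1 - E2 = 0.1645 - 0.1948 = -0.0303 eV
Step 2: Convert to Joules: dE_J = -0.0303 * 1.602e-19 = -4.854e-21 J
Step 3: Compute exponent = -dE_J / (kB * T) = -(-4.854e-21) / (1.381e-23 * 665.3) = 0.5283
Step 4: P(E1)/P(E2) = exp(0.5283) = 1.696

1.696


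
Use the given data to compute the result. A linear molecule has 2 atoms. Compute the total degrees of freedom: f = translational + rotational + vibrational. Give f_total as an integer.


Step 1: Translational DOF = 3
Step 2: Rotational DOF (linear) = 2
Step 3: Vibrational DOF = 3*2 - 5 = 1
Step 4: Total = 3 + 2 + 1 = 6

6


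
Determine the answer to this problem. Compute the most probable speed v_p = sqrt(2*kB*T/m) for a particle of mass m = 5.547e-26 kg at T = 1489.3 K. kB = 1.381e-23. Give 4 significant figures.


Step 1: Numerator = 2*kB*T = 2*1.381e-23*1489.3 = 4.113e-20
Step 2: Ratio = 4.113e-20 / 5.547e-26 = 7.416e+05
Step 3: v_p = sqrt(7.416e+05) = 861.1 m/s

861.1


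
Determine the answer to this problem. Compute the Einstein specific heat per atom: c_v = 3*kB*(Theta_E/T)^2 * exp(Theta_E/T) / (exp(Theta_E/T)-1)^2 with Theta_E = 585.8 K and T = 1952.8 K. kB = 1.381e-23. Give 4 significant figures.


Step 1: x = Theta_E/T = 585.8/1952.8 = 0.3
Step 2: x^2 = 0.08999
Step 3: exp(x) = 1.35
Step 4: c_v = 3*1.381e-23*0.08999*1.35/(1.35-1)^2 = 4.112e-23

4.112e-23


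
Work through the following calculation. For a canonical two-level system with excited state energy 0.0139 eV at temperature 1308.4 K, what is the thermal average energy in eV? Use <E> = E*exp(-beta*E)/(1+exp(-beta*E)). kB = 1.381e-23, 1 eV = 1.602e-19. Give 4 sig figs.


Step 1: beta*E = 0.0139*1.602e-19/(1.381e-23*1308.4) = 0.1232
Step 2: exp(-beta*E) = 0.8841
Step 3: <E> = 0.0139*0.8841/(1+0.8841) = 0.006522 eV

0.006522


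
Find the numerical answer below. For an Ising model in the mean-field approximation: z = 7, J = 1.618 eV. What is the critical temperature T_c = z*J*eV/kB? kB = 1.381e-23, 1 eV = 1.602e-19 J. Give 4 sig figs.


Step 1: z*J = 7*1.618 = 11.33 eV
Step 2: Convert to Joules: 11.33*1.602e-19 = 1.814e-18 J
Step 3: T_c = 1.814e-18 / 1.381e-23 = 1.314e+05 K

1.314e+05


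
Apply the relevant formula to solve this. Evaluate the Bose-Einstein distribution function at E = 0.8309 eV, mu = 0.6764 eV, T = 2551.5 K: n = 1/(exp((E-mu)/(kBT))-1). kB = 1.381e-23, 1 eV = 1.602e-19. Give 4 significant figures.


Step 1: (E - mu) = 0.1545 eV
Step 2: x = (E-mu)*eV/(kB*T) = 0.1545*1.602e-19/(1.381e-23*2551.5) = 0.7024
Step 3: exp(x) = 2.019
Step 4: n = 1/(exp(x)-1) = 0.9817

0.9817


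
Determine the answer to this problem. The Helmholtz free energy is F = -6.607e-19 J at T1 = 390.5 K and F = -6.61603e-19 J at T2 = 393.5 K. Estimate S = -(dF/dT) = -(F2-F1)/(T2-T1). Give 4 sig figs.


Step 1: dF = F2 - F1 = -6.61603e-19 - (-6.607e-19) = -9.03e-22 J
Step 2: dT = T2 - T1 = 393.5 - 390.5 = 3 K
Step 3: S = -dF/dT = -(-9.03e-22)/3 = 3.01e-22 J/K

3.01e-22


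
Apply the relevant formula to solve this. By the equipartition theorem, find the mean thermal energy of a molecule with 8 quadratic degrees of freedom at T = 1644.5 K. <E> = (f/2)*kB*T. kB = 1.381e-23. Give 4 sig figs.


Step 1: f/2 = 8/2 = 4
Step 2: kB*T = 1.381e-23 * 1644.5 = 2.271e-20
Step 3: <E> = 4 * 2.271e-20 = 9.084e-20 J

9.084e-20


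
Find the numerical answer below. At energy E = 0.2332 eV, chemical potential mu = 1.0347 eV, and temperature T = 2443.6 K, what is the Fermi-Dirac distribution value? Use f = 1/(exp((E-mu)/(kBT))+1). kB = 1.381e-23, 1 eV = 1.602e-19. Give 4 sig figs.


Step 1: (E - mu) = 0.2332 - 1.0347 = -0.8015 eV
Step 2: Convert: (E-mu)*eV = -1.284e-19 J
Step 3: x = (E-mu)*eV/(kB*T) = -3.805
Step 4: f = 1/(exp(-3.805)+1) = 0.9782

0.9782


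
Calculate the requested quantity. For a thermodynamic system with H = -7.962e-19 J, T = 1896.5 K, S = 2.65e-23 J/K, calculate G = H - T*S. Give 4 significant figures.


Step 1: T*S = 1896.5 * 2.65e-23 = 5.026e-20 J
Step 2: G = H - T*S = -7.962e-19 - 5.026e-20
Step 3: G = -8.465e-19 J

-8.465e-19


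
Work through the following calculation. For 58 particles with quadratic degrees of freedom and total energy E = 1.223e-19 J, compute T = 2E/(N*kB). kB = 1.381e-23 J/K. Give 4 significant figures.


Step 1: Numerator = 2*E = 2*1.223e-19 = 2.446e-19 J
Step 2: Denominator = N*kB = 58*1.381e-23 = 8.01e-22
Step 3: T = 2.446e-19 / 8.01e-22 = 305.4 K

305.4


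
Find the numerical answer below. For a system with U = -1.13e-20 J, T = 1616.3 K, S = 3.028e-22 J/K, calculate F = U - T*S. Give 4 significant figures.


Step 1: T*S = 1616.3 * 3.028e-22 = 4.894e-19 J
Step 2: F = U - T*S = -1.13e-20 - 4.894e-19
Step 3: F = -5.007e-19 J

-5.007e-19


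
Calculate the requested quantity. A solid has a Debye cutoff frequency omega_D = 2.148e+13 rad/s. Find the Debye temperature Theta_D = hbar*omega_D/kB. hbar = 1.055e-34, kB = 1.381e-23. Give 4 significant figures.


Step 1: hbar*omega_D = 1.055e-34 * 2.148e+13 = 2.266e-21 J
Step 2: Theta_D = 2.266e-21 / 1.381e-23
Step 3: Theta_D = 164.1 K

164.1


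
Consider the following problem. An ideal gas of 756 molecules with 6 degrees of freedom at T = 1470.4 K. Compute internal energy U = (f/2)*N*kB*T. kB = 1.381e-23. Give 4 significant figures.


Step 1: f/2 = 6/2 = 3.0
Step 2: N*kB*T = 756*1.381e-23*1470.4 = 1.535e-17
Step 3: U = 3.0 * 1.535e-17 = 4.605e-17 J

4.605e-17


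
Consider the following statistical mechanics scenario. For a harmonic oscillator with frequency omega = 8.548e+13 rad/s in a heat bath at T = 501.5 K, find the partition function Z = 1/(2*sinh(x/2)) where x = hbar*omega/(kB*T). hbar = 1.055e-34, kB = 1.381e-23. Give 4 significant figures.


Step 1: Compute x = hbar*omega/(kB*T) = 1.055e-34*8.548e+13/(1.381e-23*501.5) = 1.302
Step 2: x/2 = 0.6511
Step 3: sinh(x/2) = 0.698
Step 4: Z = 1/(2*0.698) = 0.7163

0.7163


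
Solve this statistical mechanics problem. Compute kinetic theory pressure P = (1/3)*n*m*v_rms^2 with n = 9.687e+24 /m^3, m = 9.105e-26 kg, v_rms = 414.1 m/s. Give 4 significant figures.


Step 1: v_rms^2 = 414.1^2 = 1.715e+05
Step 2: n*m = 9.687e+24*9.105e-26 = 0.882
Step 3: P = (1/3)*0.882*1.715e+05 = 5.041e+04 Pa

5.041e+04


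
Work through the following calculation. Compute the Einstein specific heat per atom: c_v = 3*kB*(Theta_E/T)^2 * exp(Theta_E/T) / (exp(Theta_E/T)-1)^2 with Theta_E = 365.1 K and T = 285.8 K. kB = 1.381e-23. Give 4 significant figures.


Step 1: x = Theta_E/T = 365.1/285.8 = 1.277
Step 2: x^2 = 1.632
Step 3: exp(x) = 3.588
Step 4: c_v = 3*1.381e-23*1.632*3.588/(3.588-1)^2 = 3.623e-23

3.623e-23


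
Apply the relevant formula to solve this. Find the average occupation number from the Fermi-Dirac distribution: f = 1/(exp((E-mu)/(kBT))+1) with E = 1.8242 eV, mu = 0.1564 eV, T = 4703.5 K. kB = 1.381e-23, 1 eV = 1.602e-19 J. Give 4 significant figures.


Step 1: (E - mu) = 1.8242 - 0.1564 = 1.668 eV
Step 2: Convert: (E-mu)*eV = 2.672e-19 J
Step 3: x = (E-mu)*eV/(kB*T) = 4.113
Step 4: f = 1/(exp(4.113)+1) = 0.01609

0.01609


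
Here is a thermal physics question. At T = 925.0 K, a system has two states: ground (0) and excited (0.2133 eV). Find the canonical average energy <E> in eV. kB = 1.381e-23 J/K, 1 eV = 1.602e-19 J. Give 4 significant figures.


Step 1: beta*E = 0.2133*1.602e-19/(1.381e-23*925.0) = 2.675
Step 2: exp(-beta*E) = 0.06891
Step 3: <E> = 0.2133*0.06891/(1+0.06891) = 0.01375 eV

0.01375


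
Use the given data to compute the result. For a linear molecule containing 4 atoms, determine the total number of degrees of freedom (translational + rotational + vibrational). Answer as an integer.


Step 1: Translational DOF = 3
Step 2: Rotational DOF (linear) = 2
Step 3: Vibrational DOF = 3*4 - 5 = 7
Step 4: Total = 3 + 2 + 7 = 12

12


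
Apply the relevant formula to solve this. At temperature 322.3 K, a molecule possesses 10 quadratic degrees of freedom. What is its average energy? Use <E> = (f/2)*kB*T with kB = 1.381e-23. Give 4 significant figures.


Step 1: f/2 = 10/2 = 5
Step 2: kB*T = 1.381e-23 * 322.3 = 4.451e-21
Step 3: <E> = 5 * 4.451e-21 = 2.225e-20 J

2.225e-20


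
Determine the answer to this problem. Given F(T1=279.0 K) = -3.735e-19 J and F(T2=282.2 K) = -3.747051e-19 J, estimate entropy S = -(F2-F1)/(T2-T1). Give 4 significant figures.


Step 1: dF = F2 - F1 = -3.747051e-19 - (-3.735e-19) = -1.2051e-21 J
Step 2: dT = T2 - T1 = 282.2 - 279.0 = 3.2 K
Step 3: S = -dF/dT = -(-1.2051e-21)/3.2 = 3.766e-22 J/K

3.766e-22


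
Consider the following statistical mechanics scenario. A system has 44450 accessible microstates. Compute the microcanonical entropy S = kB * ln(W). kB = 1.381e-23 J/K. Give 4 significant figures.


Step 1: ln(W) = ln(44450) = 10.7
Step 2: S = kB * ln(W) = 1.381e-23 * 10.7
Step 3: S = 1.478e-22 J/K

1.478e-22


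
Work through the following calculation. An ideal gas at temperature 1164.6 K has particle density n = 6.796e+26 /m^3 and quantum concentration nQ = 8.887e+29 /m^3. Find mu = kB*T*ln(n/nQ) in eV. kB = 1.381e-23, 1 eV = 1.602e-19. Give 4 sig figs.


Step 1: n/nQ = 6.796e+26/8.887e+29 = 0.0007647
Step 2: ln(n/nQ) = -7.176
Step 3: mu = kB*T*ln(n/nQ) = 1.608e-20*-7.176 = -1.154e-19 J
Step 4: Convert to eV: -1.154e-19/1.602e-19 = -0.7204 eV

-0.7204


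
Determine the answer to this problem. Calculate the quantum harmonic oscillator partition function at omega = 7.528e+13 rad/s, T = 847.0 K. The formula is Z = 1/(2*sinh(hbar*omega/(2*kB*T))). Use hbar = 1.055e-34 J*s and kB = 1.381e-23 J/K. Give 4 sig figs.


Step 1: Compute x = hbar*omega/(kB*T) = 1.055e-34*7.528e+13/(1.381e-23*847.0) = 0.679
Step 2: x/2 = 0.3395
Step 3: sinh(x/2) = 0.346
Step 4: Z = 1/(2*0.346) = 1.445

1.445


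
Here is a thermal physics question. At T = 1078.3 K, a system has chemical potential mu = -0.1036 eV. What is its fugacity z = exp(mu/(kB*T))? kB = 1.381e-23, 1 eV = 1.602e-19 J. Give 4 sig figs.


Step 1: Convert mu to Joules: -0.1036*1.602e-19 = -1.66e-20 J
Step 2: kB*T = 1.381e-23*1078.3 = 1.489e-20 J
Step 3: mu/(kB*T) = -1.115
Step 4: z = exp(-1.115) = 0.3281

0.3281


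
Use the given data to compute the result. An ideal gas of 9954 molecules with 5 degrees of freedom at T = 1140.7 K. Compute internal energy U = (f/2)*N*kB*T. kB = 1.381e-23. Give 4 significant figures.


Step 1: f/2 = 5/2 = 2.5
Step 2: N*kB*T = 9954*1.381e-23*1140.7 = 1.568e-16
Step 3: U = 2.5 * 1.568e-16 = 3.92e-16 J

3.92e-16


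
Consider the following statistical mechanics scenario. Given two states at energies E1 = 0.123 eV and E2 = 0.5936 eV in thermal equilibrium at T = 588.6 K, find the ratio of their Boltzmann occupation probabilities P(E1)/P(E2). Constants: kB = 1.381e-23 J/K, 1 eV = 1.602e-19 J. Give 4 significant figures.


Step 1: Compute energy difference dE = E1 - E2 = 0.123 - 0.5936 = -0.4706 eV
Step 2: Convert to Joules: dE_J = -0.4706 * 1.602e-19 = -7.539e-20 J
Step 3: Compute exponent = -dE_J / (kB * T) = -(-7.539e-20) / (1.381e-23 * 588.6) = 9.275
Step 4: P(E1)/P(E2) = exp(9.275) = 1.066e+04

1.066e+04


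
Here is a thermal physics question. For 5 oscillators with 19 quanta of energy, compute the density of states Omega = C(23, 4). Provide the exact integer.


Step 1: Use binomial coefficient C(23, 4)
Step 2: Numerator = 23! / 19!
Step 3: Denominator = 4!
Step 4: Omega = 8855

8855


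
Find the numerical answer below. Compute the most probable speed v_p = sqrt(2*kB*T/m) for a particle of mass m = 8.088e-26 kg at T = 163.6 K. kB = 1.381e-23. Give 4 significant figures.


Step 1: Numerator = 2*kB*T = 2*1.381e-23*163.6 = 4.519e-21
Step 2: Ratio = 4.519e-21 / 8.088e-26 = 5.587e+04
Step 3: v_p = sqrt(5.587e+04) = 236.4 m/s

236.4


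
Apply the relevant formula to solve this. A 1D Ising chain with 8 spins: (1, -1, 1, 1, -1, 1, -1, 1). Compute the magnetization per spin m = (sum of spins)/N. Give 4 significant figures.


Step 1: Count up spins (+1): 5, down spins (-1): 3
Step 2: Total magnetization M = 5 - 3 = 2
Step 3: m = M/N = 2/8 = 0.25

0.25


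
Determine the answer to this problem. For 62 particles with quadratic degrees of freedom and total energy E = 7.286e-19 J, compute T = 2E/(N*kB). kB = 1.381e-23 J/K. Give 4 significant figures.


Step 1: Numerator = 2*E = 2*7.286e-19 = 1.457e-18 J
Step 2: Denominator = N*kB = 62*1.381e-23 = 8.562e-22
Step 3: T = 1.457e-18 / 8.562e-22 = 1702 K

1702


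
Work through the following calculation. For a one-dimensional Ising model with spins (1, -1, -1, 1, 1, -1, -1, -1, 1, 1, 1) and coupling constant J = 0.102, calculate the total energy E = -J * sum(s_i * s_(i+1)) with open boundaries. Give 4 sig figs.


Step 1: Nearest-neighbor products: -1, 1, -1, 1, -1, 1, 1, -1, 1, 1
Step 2: Sum of products = 2
Step 3: E = -0.102 * 2 = -0.204

-0.204


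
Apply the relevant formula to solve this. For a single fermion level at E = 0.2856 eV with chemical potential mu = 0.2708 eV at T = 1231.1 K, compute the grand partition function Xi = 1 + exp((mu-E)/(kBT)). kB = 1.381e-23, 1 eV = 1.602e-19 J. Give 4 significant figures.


Step 1: (mu - E) = 0.2708 - 0.2856 = -0.0148 eV
Step 2: x = (mu-E)*eV/(kB*T) = -0.0148*1.602e-19/(1.381e-23*1231.1) = -0.1395
Step 3: exp(x) = 0.8698
Step 4: Xi = 1 + 0.8698 = 1.87

1.87


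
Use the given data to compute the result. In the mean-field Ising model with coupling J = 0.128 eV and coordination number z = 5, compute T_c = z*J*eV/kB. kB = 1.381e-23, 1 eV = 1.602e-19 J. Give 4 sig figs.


Step 1: z*J = 5*0.128 = 0.64 eV
Step 2: Convert to Joules: 0.64*1.602e-19 = 1.025e-19 J
Step 3: T_c = 1.025e-19 / 1.381e-23 = 7424 K

7424


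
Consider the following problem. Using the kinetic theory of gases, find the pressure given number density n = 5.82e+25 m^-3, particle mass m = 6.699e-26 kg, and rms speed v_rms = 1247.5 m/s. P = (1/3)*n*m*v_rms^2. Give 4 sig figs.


Step 1: v_rms^2 = 1247.5^2 = 1.556e+06
Step 2: n*m = 5.82e+25*6.699e-26 = 3.899
Step 3: P = (1/3)*3.899*1.556e+06 = 2.023e+06 Pa

2.023e+06


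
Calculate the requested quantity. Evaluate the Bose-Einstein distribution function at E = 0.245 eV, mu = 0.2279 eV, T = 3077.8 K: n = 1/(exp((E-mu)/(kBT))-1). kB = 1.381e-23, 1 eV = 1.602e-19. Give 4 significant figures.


Step 1: (E - mu) = 0.0171 eV
Step 2: x = (E-mu)*eV/(kB*T) = 0.0171*1.602e-19/(1.381e-23*3077.8) = 0.06445
Step 3: exp(x) = 1.067
Step 4: n = 1/(exp(x)-1) = 15.02

15.02


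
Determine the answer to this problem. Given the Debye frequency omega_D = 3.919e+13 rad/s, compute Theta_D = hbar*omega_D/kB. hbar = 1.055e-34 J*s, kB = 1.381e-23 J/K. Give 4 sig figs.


Step 1: hbar*omega_D = 1.055e-34 * 3.919e+13 = 4.135e-21 J
Step 2: Theta_D = 4.135e-21 / 1.381e-23
Step 3: Theta_D = 299.4 K

299.4


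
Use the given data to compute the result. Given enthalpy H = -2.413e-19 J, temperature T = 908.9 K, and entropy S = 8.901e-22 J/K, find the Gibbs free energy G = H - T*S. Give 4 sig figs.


Step 1: T*S = 908.9 * 8.901e-22 = 8.09e-19 J
Step 2: G = H - T*S = -2.413e-19 - 8.09e-19
Step 3: G = -1.05e-18 J

-1.05e-18


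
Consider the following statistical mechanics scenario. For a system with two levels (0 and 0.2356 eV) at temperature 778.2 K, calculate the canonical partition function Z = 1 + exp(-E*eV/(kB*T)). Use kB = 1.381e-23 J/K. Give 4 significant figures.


Step 1: Compute beta*E = E*eV/(kB*T) = 0.2356*1.602e-19/(1.381e-23*778.2) = 3.512
Step 2: exp(-beta*E) = exp(-3.512) = 0.02984
Step 3: Z = 1 + 0.02984 = 1.03

1.03


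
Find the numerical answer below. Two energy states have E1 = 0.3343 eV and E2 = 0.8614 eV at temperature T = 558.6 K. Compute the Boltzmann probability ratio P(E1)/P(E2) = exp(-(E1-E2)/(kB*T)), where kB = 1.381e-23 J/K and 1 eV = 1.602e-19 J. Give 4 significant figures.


Step 1: Compute energy difference dE = E1 - E2 = 0.3343 - 0.8614 = -0.5271 eV
Step 2: Convert to Joules: dE_J = -0.5271 * 1.602e-19 = -8.444e-20 J
Step 3: Compute exponent = -dE_J / (kB * T) = -(-8.444e-20) / (1.381e-23 * 558.6) = 10.95
Step 4: P(E1)/P(E2) = exp(10.95) = 5.673e+04

5.673e+04


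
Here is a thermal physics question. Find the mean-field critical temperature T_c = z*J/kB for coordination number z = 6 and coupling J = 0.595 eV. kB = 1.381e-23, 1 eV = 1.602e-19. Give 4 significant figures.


Step 1: z*J = 6*0.595 = 3.57 eV
Step 2: Convert to Joules: 3.57*1.602e-19 = 5.719e-19 J
Step 3: T_c = 5.719e-19 / 1.381e-23 = 4.141e+04 K

4.141e+04


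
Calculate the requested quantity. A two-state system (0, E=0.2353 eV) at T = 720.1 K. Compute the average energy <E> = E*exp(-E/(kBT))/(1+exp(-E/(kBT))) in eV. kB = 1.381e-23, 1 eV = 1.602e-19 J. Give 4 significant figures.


Step 1: beta*E = 0.2353*1.602e-19/(1.381e-23*720.1) = 3.791
Step 2: exp(-beta*E) = 0.02258
Step 3: <E> = 0.2353*0.02258/(1+0.02258) = 0.005197 eV

0.005197


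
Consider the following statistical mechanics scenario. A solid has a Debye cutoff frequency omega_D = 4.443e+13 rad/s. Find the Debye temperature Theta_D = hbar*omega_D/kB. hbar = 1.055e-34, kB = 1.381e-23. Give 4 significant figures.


Step 1: hbar*omega_D = 1.055e-34 * 4.443e+13 = 4.687e-21 J
Step 2: Theta_D = 4.687e-21 / 1.381e-23
Step 3: Theta_D = 339.4 K

339.4


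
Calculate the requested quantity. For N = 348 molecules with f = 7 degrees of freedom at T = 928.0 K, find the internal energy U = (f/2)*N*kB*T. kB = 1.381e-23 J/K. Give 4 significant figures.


Step 1: f/2 = 7/2 = 3.5
Step 2: N*kB*T = 348*1.381e-23*928.0 = 4.46e-18
Step 3: U = 3.5 * 4.46e-18 = 1.561e-17 J

1.561e-17


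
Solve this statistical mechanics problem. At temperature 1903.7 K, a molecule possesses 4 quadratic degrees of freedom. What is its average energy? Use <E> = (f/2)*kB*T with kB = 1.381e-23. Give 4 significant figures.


Step 1: f/2 = 4/2 = 2
Step 2: kB*T = 1.381e-23 * 1903.7 = 2.629e-20
Step 3: <E> = 2 * 2.629e-20 = 5.258e-20 J

5.258e-20


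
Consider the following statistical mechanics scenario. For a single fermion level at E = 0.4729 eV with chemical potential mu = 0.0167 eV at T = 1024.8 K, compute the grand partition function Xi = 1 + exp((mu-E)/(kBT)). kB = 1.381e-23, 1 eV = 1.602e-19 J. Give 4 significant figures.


Step 1: (mu - E) = 0.0167 - 0.4729 = -0.4562 eV
Step 2: x = (mu-E)*eV/(kB*T) = -0.4562*1.602e-19/(1.381e-23*1024.8) = -5.164
Step 3: exp(x) = 0.005719
Step 4: Xi = 1 + 0.005719 = 1.006

1.006


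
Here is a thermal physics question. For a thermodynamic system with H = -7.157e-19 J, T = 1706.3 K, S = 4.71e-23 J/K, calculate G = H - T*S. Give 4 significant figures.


Step 1: T*S = 1706.3 * 4.71e-23 = 8.037e-20 J
Step 2: G = H - T*S = -7.157e-19 - 8.037e-20
Step 3: G = -7.961e-19 J

-7.961e-19


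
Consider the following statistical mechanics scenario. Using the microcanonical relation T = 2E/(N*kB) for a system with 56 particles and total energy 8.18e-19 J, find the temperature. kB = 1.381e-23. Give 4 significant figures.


Step 1: Numerator = 2*E = 2*8.18e-19 = 1.636e-18 J
Step 2: Denominator = N*kB = 56*1.381e-23 = 7.734e-22
Step 3: T = 1.636e-18 / 7.734e-22 = 2115 K

2115


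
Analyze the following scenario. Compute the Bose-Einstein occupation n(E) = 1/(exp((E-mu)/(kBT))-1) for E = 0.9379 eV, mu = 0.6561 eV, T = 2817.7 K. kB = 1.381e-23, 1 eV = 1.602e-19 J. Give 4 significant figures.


Step 1: (E - mu) = 0.2818 eV
Step 2: x = (E-mu)*eV/(kB*T) = 0.2818*1.602e-19/(1.381e-23*2817.7) = 1.16
Step 3: exp(x) = 3.19
Step 4: n = 1/(exp(x)-1) = 0.4565

0.4565


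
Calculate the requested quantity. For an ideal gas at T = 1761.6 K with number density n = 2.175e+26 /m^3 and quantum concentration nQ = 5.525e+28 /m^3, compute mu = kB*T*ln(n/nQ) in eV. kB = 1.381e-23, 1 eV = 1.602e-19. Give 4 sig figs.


Step 1: n/nQ = 2.175e+26/5.525e+28 = 0.003937
Step 2: ln(n/nQ) = -5.537
Step 3: mu = kB*T*ln(n/nQ) = 2.433e-20*-5.537 = -1.347e-19 J
Step 4: Convert to eV: -1.347e-19/1.602e-19 = -0.8409 eV

-0.8409


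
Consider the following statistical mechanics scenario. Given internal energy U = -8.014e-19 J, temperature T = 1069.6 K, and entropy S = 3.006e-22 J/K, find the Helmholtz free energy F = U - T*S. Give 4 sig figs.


Step 1: T*S = 1069.6 * 3.006e-22 = 3.215e-19 J
Step 2: F = U - T*S = -8.014e-19 - 3.215e-19
Step 3: F = -1.123e-18 J

-1.123e-18


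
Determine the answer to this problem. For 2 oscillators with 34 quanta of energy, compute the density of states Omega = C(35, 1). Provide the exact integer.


Step 1: Use binomial coefficient C(35, 1)
Step 2: Numerator = 35! / 34!
Step 3: Denominator = 1!
Step 4: Omega = 35

35


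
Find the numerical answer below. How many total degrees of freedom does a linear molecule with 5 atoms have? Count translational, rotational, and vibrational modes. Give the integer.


Step 1: Translational DOF = 3
Step 2: Rotational DOF (linear) = 2
Step 3: Vibrational DOF = 3*5 - 5 = 10
Step 4: Total = 3 + 2 + 10 = 15

15


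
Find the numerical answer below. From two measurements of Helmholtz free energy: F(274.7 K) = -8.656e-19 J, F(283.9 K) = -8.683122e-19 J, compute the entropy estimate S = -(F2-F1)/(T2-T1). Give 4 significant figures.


Step 1: dF = F2 - F1 = -8.683122e-19 - (-8.656e-19) = -2.7122e-21 J
Step 2: dT = T2 - T1 = 283.9 - 274.7 = 9.2 K
Step 3: S = -dF/dT = -(-2.7122e-21)/9.2 = 2.948e-22 J/K

2.948e-22


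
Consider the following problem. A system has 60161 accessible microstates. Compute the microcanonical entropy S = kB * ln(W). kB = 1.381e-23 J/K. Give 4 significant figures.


Step 1: ln(W) = ln(60161) = 11
Step 2: S = kB * ln(W) = 1.381e-23 * 11
Step 3: S = 1.52e-22 J/K

1.52e-22


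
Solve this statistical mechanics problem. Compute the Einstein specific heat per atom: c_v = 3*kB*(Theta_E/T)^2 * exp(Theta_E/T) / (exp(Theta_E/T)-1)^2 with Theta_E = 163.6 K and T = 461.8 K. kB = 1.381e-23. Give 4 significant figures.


Step 1: x = Theta_E/T = 163.6/461.8 = 0.3543
Step 2: x^2 = 0.1255
Step 3: exp(x) = 1.425
Step 4: c_v = 3*1.381e-23*0.1255*1.425/(1.425-1)^2 = 4.1e-23

4.1e-23


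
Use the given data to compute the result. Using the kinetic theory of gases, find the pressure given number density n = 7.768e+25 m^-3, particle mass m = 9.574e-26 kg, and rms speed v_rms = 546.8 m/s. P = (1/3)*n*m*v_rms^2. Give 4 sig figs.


Step 1: v_rms^2 = 546.8^2 = 2.99e+05
Step 2: n*m = 7.768e+25*9.574e-26 = 7.437
Step 3: P = (1/3)*7.437*2.99e+05 = 7.412e+05 Pa

7.412e+05


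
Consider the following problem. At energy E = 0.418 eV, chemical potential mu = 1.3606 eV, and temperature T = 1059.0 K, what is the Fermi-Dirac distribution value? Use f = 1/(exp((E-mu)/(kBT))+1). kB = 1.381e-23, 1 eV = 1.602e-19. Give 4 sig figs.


Step 1: (E - mu) = 0.418 - 1.3606 = -0.9426 eV
Step 2: Convert: (E-mu)*eV = -1.51e-19 J
Step 3: x = (E-mu)*eV/(kB*T) = -10.33
Step 4: f = 1/(exp(-10.33)+1) = 1

1


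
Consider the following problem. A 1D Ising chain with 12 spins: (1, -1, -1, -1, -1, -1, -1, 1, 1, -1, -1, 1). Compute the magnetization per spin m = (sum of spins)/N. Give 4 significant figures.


Step 1: Count up spins (+1): 4, down spins (-1): 8
Step 2: Total magnetization M = 4 - 8 = -4
Step 3: m = M/N = -4/12 = -0.3333

-0.3333


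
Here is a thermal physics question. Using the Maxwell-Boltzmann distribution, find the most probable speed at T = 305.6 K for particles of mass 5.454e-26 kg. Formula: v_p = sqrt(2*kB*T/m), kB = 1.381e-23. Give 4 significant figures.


Step 1: Numerator = 2*kB*T = 2*1.381e-23*305.6 = 8.441e-21
Step 2: Ratio = 8.441e-21 / 5.454e-26 = 1.548e+05
Step 3: v_p = sqrt(1.548e+05) = 393.4 m/s

393.4


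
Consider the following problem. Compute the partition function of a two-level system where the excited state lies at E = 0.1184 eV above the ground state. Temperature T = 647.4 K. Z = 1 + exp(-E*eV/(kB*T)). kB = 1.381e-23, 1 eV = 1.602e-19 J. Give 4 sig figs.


Step 1: Compute beta*E = E*eV/(kB*T) = 0.1184*1.602e-19/(1.381e-23*647.4) = 2.122
Step 2: exp(-beta*E) = exp(-2.122) = 0.1198
Step 3: Z = 1 + 0.1198 = 1.12

1.12


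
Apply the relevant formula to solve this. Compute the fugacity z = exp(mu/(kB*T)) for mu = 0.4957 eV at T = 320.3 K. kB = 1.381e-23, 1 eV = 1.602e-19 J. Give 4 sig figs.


Step 1: Convert mu to Joules: 0.4957*1.602e-19 = 7.941e-20 J
Step 2: kB*T = 1.381e-23*320.3 = 4.423e-21 J
Step 3: mu/(kB*T) = 17.95
Step 4: z = exp(17.95) = 6.263e+07

6.263e+07


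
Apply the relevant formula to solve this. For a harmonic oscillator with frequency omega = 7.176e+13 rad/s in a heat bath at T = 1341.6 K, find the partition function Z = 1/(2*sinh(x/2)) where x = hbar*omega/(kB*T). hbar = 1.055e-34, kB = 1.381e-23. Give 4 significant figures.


Step 1: Compute x = hbar*omega/(kB*T) = 1.055e-34*7.176e+13/(1.381e-23*1341.6) = 0.4086
Step 2: x/2 = 0.2043
Step 3: sinh(x/2) = 0.2057
Step 4: Z = 1/(2*0.2057) = 2.43

2.43


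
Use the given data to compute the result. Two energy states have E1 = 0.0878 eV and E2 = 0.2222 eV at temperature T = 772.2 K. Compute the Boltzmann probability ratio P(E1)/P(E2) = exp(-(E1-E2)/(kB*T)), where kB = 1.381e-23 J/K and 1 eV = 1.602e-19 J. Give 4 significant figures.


Step 1: Compute energy difference dE = E1 - E2 = 0.0878 - 0.2222 = -0.1344 eV
Step 2: Convert to Joules: dE_J = -0.1344 * 1.602e-19 = -2.153e-20 J
Step 3: Compute exponent = -dE_J / (kB * T) = -(-2.153e-20) / (1.381e-23 * 772.2) = 2.019
Step 4: P(E1)/P(E2) = exp(2.019) = 7.531

7.531


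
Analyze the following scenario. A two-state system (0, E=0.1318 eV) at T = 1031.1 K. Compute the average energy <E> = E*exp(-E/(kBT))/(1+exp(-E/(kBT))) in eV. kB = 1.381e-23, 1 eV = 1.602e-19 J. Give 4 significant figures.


Step 1: beta*E = 0.1318*1.602e-19/(1.381e-23*1031.1) = 1.483
Step 2: exp(-beta*E) = 0.227
Step 3: <E> = 0.1318*0.227/(1+0.227) = 0.02438 eV

0.02438


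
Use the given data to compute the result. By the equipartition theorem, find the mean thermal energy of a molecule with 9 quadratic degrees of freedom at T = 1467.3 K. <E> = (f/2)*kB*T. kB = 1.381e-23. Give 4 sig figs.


Step 1: f/2 = 9/2 = 4.5
Step 2: kB*T = 1.381e-23 * 1467.3 = 2.026e-20
Step 3: <E> = 4.5 * 2.026e-20 = 9.119e-20 J

9.119e-20


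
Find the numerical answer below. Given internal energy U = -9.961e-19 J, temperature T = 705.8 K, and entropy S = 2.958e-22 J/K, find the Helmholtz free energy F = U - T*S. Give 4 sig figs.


Step 1: T*S = 705.8 * 2.958e-22 = 2.088e-19 J
Step 2: F = U - T*S = -9.961e-19 - 2.088e-19
Step 3: F = -1.205e-18 J

-1.205e-18


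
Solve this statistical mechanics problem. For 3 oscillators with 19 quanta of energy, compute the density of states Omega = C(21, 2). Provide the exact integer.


Step 1: Use binomial coefficient C(21, 2)
Step 2: Numerator = 21! / 19!
Step 3: Denominator = 2!
Step 4: Omega = 210

210


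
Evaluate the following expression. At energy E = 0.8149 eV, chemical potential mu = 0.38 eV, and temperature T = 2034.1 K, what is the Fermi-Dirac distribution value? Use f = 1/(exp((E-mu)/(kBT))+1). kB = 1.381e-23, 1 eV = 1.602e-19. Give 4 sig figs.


Step 1: (E - mu) = 0.8149 - 0.38 = 0.4349 eV
Step 2: Convert: (E-mu)*eV = 6.967e-20 J
Step 3: x = (E-mu)*eV/(kB*T) = 2.48
Step 4: f = 1/(exp(2.48)+1) = 0.07726

0.07726


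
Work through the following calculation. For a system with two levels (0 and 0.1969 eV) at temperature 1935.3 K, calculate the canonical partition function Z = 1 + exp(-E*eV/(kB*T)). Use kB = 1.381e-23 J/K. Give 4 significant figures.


Step 1: Compute beta*E = E*eV/(kB*T) = 0.1969*1.602e-19/(1.381e-23*1935.3) = 1.18
Step 2: exp(-beta*E) = exp(-1.18) = 0.3072
Step 3: Z = 1 + 0.3072 = 1.307

1.307


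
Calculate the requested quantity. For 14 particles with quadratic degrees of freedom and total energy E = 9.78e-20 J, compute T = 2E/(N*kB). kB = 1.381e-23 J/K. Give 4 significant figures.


Step 1: Numerator = 2*E = 2*9.78e-20 = 1.956e-19 J
Step 2: Denominator = N*kB = 14*1.381e-23 = 1.933e-22
Step 3: T = 1.956e-19 / 1.933e-22 = 1012 K

1012


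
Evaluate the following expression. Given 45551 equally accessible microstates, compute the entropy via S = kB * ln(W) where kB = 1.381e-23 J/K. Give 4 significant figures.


Step 1: ln(W) = ln(45551) = 10.73
Step 2: S = kB * ln(W) = 1.381e-23 * 10.73
Step 3: S = 1.481e-22 J/K

1.481e-22


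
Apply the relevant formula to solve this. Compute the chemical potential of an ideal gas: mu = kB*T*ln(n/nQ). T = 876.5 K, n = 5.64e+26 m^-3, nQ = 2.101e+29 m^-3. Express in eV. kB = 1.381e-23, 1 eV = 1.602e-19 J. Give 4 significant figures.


Step 1: n/nQ = 5.64e+26/2.101e+29 = 0.002684
Step 2: ln(n/nQ) = -5.92
Step 3: mu = kB*T*ln(n/nQ) = 1.21e-20*-5.92 = -7.166e-20 J
Step 4: Convert to eV: -7.166e-20/1.602e-19 = -0.4473 eV

-0.4473


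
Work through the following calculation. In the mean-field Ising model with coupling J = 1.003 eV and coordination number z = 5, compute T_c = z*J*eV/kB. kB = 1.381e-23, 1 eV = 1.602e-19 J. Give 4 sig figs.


Step 1: z*J = 5*1.003 = 5.015 eV
Step 2: Convert to Joules: 5.015*1.602e-19 = 8.034e-19 J
Step 3: T_c = 8.034e-19 / 1.381e-23 = 5.818e+04 K

5.818e+04


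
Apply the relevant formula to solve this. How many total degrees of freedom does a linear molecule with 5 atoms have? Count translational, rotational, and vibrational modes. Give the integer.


Step 1: Translational DOF = 3
Step 2: Rotational DOF (linear) = 2
Step 3: Vibrational DOF = 3*5 - 5 = 10
Step 4: Total = 3 + 2 + 10 = 15

15


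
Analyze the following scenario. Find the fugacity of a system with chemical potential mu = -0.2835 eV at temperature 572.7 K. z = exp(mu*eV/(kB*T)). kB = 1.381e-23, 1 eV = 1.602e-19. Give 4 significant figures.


Step 1: Convert mu to Joules: -0.2835*1.602e-19 = -4.542e-20 J
Step 2: kB*T = 1.381e-23*572.7 = 7.909e-21 J
Step 3: mu/(kB*T) = -5.742
Step 4: z = exp(-5.742) = 0.003207

0.003207


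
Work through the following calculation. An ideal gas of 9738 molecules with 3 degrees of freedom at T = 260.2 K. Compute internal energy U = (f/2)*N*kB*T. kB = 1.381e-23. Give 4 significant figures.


Step 1: f/2 = 3/2 = 1.5
Step 2: N*kB*T = 9738*1.381e-23*260.2 = 3.499e-17
Step 3: U = 1.5 * 3.499e-17 = 5.249e-17 J

5.249e-17


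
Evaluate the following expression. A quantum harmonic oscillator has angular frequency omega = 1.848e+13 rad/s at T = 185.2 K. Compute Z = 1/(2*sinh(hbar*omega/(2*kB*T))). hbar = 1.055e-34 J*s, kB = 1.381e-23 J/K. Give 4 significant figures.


Step 1: Compute x = hbar*omega/(kB*T) = 1.055e-34*1.848e+13/(1.381e-23*185.2) = 0.7623
Step 2: x/2 = 0.3811
Step 3: sinh(x/2) = 0.3904
Step 4: Z = 1/(2*0.3904) = 1.281

1.281


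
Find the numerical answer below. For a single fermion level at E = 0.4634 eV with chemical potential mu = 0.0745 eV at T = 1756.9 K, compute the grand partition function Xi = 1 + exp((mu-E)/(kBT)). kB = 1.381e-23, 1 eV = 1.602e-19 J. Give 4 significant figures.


Step 1: (mu - E) = 0.0745 - 0.4634 = -0.3889 eV
Step 2: x = (mu-E)*eV/(kB*T) = -0.3889*1.602e-19/(1.381e-23*1756.9) = -2.568
Step 3: exp(x) = 0.0767
Step 4: Xi = 1 + 0.0767 = 1.077

1.077


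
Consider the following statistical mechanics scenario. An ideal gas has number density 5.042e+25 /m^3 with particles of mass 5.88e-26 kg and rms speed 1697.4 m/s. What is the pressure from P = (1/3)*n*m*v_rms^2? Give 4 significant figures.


Step 1: v_rms^2 = 1697.4^2 = 2.881e+06
Step 2: n*m = 5.042e+25*5.88e-26 = 2.965
Step 3: P = (1/3)*2.965*2.881e+06 = 2.847e+06 Pa

2.847e+06


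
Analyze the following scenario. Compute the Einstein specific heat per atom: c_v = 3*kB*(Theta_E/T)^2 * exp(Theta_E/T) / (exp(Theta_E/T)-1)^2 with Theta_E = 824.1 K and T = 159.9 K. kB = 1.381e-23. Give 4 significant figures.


Step 1: x = Theta_E/T = 824.1/159.9 = 5.154
Step 2: x^2 = 26.56
Step 3: exp(x) = 173.1
Step 4: c_v = 3*1.381e-23*26.56*173.1/(173.1-1)^2 = 6.432e-24

6.432e-24


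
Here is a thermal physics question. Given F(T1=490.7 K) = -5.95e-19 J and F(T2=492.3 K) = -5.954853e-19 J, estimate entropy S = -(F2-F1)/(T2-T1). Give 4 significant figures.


Step 1: dF = F2 - F1 = -5.954853e-19 - (-5.95e-19) = -4.853e-22 J
Step 2: dT = T2 - T1 = 492.3 - 490.7 = 1.6 K
Step 3: S = -dF/dT = -(-4.853e-22)/1.6 = 3.033e-22 J/K

3.033e-22


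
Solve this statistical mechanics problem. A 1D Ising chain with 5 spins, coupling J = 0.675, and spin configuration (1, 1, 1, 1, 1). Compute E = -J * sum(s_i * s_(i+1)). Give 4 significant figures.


Step 1: Nearest-neighbor products: 1, 1, 1, 1
Step 2: Sum of products = 4
Step 3: E = -0.675 * 4 = -2.7

-2.7


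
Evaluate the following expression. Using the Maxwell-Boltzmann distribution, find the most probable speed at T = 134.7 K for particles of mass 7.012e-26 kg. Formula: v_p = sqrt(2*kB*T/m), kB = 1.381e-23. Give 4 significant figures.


Step 1: Numerator = 2*kB*T = 2*1.381e-23*134.7 = 3.72e-21
Step 2: Ratio = 3.72e-21 / 7.012e-26 = 5.306e+04
Step 3: v_p = sqrt(5.306e+04) = 230.3 m/s

230.3


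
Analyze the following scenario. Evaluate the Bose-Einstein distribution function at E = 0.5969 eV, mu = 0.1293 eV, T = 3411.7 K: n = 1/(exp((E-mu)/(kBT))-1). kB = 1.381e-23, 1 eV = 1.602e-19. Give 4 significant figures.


Step 1: (E - mu) = 0.4676 eV
Step 2: x = (E-mu)*eV/(kB*T) = 0.4676*1.602e-19/(1.381e-23*3411.7) = 1.59
Step 3: exp(x) = 4.903
Step 4: n = 1/(exp(x)-1) = 0.2562

0.2562


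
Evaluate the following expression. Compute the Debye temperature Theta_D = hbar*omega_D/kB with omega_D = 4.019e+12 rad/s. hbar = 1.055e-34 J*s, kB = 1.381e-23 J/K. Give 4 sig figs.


Step 1: hbar*omega_D = 1.055e-34 * 4.019e+12 = 4.24e-22 J
Step 2: Theta_D = 4.24e-22 / 1.381e-23
Step 3: Theta_D = 30.7 K

30.7


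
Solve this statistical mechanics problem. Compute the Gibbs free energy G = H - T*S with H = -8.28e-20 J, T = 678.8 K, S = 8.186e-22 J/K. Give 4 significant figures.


Step 1: T*S = 678.8 * 8.186e-22 = 5.557e-19 J
Step 2: G = H - T*S = -8.28e-20 - 5.557e-19
Step 3: G = -6.385e-19 J

-6.385e-19


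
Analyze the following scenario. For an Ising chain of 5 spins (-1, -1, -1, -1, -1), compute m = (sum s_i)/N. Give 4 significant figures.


Step 1: Count up spins (+1): 0, down spins (-1): 5
Step 2: Total magnetization M = 0 - 5 = -5
Step 3: m = M/N = -5/5 = -1

-1


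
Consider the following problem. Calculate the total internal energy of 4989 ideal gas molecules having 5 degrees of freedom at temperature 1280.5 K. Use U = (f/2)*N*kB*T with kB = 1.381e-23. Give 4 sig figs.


Step 1: f/2 = 5/2 = 2.5
Step 2: N*kB*T = 4989*1.381e-23*1280.5 = 8.822e-17
Step 3: U = 2.5 * 8.822e-17 = 2.206e-16 J

2.206e-16


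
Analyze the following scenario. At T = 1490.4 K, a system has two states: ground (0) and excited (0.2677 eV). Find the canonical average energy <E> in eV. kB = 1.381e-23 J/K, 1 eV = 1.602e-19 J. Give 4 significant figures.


Step 1: beta*E = 0.2677*1.602e-19/(1.381e-23*1490.4) = 2.084
Step 2: exp(-beta*E) = 0.1245
Step 3: <E> = 0.2677*0.1245/(1+0.1245) = 0.02963 eV

0.02963


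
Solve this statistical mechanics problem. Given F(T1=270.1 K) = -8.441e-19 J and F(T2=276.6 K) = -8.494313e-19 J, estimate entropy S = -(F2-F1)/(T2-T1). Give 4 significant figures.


Step 1: dF = F2 - F1 = -8.494313e-19 - (-8.441e-19) = -5.3313e-21 J
Step 2: dT = T2 - T1 = 276.6 - 270.1 = 6.5 K
Step 3: S = -dF/dT = -(-5.3313e-21)/6.5 = 8.202e-22 J/K

8.202e-22


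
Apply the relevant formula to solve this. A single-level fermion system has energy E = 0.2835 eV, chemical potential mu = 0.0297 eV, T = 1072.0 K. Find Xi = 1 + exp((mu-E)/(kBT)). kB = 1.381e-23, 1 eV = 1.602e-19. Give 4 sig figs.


Step 1: (mu - E) = 0.0297 - 0.2835 = -0.2538 eV
Step 2: x = (mu-E)*eV/(kB*T) = -0.2538*1.602e-19/(1.381e-23*1072.0) = -2.746
Step 3: exp(x) = 0.06416
Step 4: Xi = 1 + 0.06416 = 1.064

1.064


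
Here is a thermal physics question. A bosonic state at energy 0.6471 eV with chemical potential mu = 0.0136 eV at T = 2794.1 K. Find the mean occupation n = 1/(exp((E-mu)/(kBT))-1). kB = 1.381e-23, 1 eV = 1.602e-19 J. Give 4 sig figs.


Step 1: (E - mu) = 0.6335 eV
Step 2: x = (E-mu)*eV/(kB*T) = 0.6335*1.602e-19/(1.381e-23*2794.1) = 2.63
Step 3: exp(x) = 13.88
Step 4: n = 1/(exp(x)-1) = 0.07767

0.07767


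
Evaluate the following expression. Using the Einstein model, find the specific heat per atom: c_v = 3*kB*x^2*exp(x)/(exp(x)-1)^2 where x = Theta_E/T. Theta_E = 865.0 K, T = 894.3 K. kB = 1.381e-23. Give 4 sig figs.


Step 1: x = Theta_E/T = 865.0/894.3 = 0.9672
Step 2: x^2 = 0.9355
Step 3: exp(x) = 2.631
Step 4: c_v = 3*1.381e-23*0.9355*2.631/(2.631-1)^2 = 3.835e-23

3.835e-23


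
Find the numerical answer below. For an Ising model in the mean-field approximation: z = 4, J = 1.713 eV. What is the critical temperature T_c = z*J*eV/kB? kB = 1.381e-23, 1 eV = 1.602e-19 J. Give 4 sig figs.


Step 1: z*J = 4*1.713 = 6.852 eV
Step 2: Convert to Joules: 6.852*1.602e-19 = 1.098e-18 J
Step 3: T_c = 1.098e-18 / 1.381e-23 = 7.949e+04 K

7.949e+04


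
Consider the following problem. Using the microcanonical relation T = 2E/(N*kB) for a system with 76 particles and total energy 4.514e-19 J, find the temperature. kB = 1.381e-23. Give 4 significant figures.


Step 1: Numerator = 2*E = 2*4.514e-19 = 9.028e-19 J
Step 2: Denominator = N*kB = 76*1.381e-23 = 1.05e-21
Step 3: T = 9.028e-19 / 1.05e-21 = 860.2 K

860.2
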